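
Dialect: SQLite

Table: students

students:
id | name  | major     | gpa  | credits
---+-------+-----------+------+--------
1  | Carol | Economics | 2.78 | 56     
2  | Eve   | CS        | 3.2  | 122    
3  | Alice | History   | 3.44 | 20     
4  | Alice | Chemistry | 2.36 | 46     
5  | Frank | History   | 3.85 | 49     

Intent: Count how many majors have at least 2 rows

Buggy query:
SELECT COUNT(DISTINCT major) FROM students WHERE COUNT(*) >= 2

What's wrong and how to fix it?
Bug: WHERE filters individual rows, not groups, so a group-level COUNT is invalid there

Fix: Group first with HAVING COUNT(*) >= 2, then COUNT the resulting groups

Corrected query:
SELECT COUNT(*) FROM (SELECT major FROM students GROUP BY major HAVING COUNT(*) >= 2)

Result:
COUNT(*)
--------
1       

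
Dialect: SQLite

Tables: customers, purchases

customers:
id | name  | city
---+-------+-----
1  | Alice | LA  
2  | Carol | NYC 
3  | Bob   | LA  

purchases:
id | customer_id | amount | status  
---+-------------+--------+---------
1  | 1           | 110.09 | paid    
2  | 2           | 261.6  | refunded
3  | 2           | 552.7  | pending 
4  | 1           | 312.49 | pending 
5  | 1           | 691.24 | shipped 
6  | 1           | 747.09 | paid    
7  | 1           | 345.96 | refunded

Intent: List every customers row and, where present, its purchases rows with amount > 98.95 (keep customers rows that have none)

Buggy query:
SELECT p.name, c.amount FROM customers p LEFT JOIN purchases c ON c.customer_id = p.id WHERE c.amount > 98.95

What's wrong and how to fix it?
Bug: A WHERE condition on the right-hand table after LEFT JOIN drops unmatched parents

Fix: Put 'c.amount > 98.95' in the JOIN's ON clause instead of WHERE

Corrected query:
SELECT p.name, c.amount FROM customers p LEFT JOIN purchases c ON c.customer_id = p.id AND c.amount > 98.95

Result:
name  | amount
------+-------
Alice | 110.09
Alice | 312.49
Alice | 345.96
Alice | 691.24
Alice | 747.09
Carol | 261.6 
Carol | 552.7 
Bob   | NULL  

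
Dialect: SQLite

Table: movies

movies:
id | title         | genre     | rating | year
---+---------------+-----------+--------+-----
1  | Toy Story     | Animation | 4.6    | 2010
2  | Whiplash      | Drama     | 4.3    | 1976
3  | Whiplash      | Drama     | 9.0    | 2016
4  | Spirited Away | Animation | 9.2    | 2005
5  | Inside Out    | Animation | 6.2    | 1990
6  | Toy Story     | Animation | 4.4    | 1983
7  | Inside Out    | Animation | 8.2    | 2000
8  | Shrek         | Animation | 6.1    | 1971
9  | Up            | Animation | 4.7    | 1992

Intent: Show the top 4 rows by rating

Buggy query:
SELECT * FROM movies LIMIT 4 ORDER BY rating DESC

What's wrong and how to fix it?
Bug: ORDER BY cannot follow LIMIT; LIMIT is the final clause

Fix: Swap the clauses: ORDER BY first, then LIMIT

Corrected query:
SELECT * FROM movies ORDER BY rating DESC LIMIT 4

Result:
id | title         | genre     | rating | year
---+---------------+-----------+--------+-----
4  | Spirited Away | Animation | 9.2    | 2005
3  | Whiplash      | Drama     | 9      | 2016
7  | Inside Out    | Animation | 8.2    | 2000
5  | Inside Out    | Animation | 6.2    | 1990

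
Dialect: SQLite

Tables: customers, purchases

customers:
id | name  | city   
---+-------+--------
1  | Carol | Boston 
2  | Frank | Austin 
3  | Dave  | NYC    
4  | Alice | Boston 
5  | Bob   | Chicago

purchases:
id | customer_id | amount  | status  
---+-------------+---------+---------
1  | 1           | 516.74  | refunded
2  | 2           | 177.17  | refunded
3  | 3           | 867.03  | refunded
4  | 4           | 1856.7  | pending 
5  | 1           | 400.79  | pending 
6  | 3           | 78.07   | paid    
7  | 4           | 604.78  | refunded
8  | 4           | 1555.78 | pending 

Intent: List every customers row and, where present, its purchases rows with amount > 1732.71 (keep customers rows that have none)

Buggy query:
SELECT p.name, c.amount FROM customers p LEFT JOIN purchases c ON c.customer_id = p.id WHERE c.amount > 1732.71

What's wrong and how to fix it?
Bug: Filtering c.amount in WHERE discards the NULL rows produced by LEFT JOIN, turning it into an inner join

Fix: Put 'c.amount > 1732.71' in the JOIN's ON clause instead of WHERE

Corrected query:
SELECT p.name, c.amount FROM customers p LEFT JOIN purchases c ON c.customer_id = p.id AND c.amount > 1732.71

Result:
name  | amount
------+-------
Carol | NULL  
Frank | NULL  
Dave  | NULL  
Alice | 1856.7
Bob   | NULL  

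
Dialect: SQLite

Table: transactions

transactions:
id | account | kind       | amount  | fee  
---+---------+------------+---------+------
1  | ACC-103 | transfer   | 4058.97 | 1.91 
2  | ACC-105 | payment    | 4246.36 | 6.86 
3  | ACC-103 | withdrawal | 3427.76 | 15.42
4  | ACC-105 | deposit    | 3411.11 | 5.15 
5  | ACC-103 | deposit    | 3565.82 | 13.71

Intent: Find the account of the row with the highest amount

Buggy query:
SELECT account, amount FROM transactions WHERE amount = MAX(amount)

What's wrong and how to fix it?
Bug: WHERE is evaluated per row; an aggregate over the whole table isn't defined there

Fix: Wrap MAX in a scalar subquery so WHERE compares against a single value

Corrected query:
SELECT account, amount FROM transactions WHERE amount = (SELECT MAX(amount) FROM transactions)

Result:
account | amount 
--------+--------
ACC-105 | 4246.36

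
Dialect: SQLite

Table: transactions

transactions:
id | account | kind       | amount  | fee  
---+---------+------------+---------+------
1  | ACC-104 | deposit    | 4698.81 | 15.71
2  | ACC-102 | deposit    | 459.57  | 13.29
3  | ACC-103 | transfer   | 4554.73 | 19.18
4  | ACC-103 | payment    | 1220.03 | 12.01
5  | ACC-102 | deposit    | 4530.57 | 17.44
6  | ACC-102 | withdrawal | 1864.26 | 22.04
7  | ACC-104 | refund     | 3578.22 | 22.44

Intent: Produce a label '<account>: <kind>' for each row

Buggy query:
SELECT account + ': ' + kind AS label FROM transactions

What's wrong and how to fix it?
Bug: SQLite uses || for string concatenation; + coerces text to numbers (yielding 0)

Fix: Replace + with || to concatenate text

Corrected query:
SELECT account || ': ' || kind AS label FROM transactions

Result:
label              
-------------------
ACC-104: deposit   
ACC-102: deposit   
ACC-103: transfer  
ACC-103: payment   
ACC-102: deposit   
ACC-102: withdrawal
ACC-104: refund    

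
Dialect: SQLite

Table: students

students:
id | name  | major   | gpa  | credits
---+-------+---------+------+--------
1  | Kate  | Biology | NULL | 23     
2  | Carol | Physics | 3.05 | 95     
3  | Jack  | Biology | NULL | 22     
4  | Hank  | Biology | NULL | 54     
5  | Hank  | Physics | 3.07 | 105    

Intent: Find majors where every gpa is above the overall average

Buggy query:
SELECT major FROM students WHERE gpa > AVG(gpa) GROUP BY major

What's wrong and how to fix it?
Bug: AVG() is an aggregate; it can't sit directly in WHERE

Fix: Compute the overall average in a scalar subquery and compare each group's MIN against it in HAVING

Corrected query:
SELECT major FROM students GROUP BY major HAVING MIN(gpa) > (SELECT AVG(gpa) FROM students)

Result:
(no rows)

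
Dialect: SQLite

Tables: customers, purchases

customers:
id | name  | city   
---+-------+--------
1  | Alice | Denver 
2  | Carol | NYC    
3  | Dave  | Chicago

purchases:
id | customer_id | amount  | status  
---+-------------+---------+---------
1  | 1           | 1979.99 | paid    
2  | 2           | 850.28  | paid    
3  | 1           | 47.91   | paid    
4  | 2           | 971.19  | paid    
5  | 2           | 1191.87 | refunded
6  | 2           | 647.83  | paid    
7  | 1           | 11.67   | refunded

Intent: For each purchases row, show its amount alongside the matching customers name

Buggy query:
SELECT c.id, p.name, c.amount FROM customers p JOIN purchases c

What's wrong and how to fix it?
Bug: JOIN with no ON clause produces a cartesian product; every purchases row pairs with every customers row

Fix: Add ON c.customer_id = p.id to the JOIN

Corrected query:
SELECT c.id, p.name, c.amount FROM customers p JOIN purchases c ON c.customer_id = p.id

Result:
id | name  | amount 
---+-------+--------
1  | Alice | 1979.99
2  | Carol | 850.28 
3  | Alice | 47.91  
4  | Carol | 971.19 
5  | Carol | 1191.87
6  | Carol | 647.83 
7  | Alice | 11.67  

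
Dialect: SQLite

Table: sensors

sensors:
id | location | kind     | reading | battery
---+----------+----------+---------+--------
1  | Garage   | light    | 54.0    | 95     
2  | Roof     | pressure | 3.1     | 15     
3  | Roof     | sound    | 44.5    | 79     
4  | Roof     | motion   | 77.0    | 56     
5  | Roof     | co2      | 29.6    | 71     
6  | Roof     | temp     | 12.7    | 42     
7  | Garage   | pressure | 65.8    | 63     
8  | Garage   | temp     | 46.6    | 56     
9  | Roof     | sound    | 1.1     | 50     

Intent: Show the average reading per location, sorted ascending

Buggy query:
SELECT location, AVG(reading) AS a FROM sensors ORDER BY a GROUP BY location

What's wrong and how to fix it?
Bug: GROUP BY must precede ORDER BY

Fix: Move ORDER BY to the end, after GROUP BY

Corrected query:
SELECT location, AVG(reading) AS a FROM sensors GROUP BY location ORDER BY a

Result:
location | a        
---------+----------
Roof     | 28       
Garage   | 55.466667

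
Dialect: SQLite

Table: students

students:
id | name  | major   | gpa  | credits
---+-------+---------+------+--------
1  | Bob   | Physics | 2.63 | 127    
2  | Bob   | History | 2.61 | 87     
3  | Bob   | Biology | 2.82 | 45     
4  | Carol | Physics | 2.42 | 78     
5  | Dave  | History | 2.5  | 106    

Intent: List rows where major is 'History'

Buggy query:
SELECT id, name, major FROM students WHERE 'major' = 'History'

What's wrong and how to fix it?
Bug: Single quotes denote string literals in SQL; the column name is being compared as a constant string

Fix: Reference the column as major without single quotes

Corrected query:
SELECT id, name, major FROM students WHERE major = 'History'

Result:
id | name | major  
---+------+--------
2  | Bob  | History
5  | Dave | History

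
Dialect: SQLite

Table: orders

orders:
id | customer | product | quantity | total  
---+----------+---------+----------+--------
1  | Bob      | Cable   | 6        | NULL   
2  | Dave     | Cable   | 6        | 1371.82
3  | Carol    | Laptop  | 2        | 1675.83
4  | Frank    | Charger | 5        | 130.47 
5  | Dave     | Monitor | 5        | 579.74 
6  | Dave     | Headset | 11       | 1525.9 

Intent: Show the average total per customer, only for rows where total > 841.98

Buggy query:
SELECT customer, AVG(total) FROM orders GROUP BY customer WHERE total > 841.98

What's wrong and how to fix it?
Bug: WHERE cannot follow GROUP BY

Fix: Move the WHERE clause before GROUP BY

Corrected query:
SELECT customer, AVG(total) FROM orders WHERE total > 841.98 GROUP BY customer

Result:
customer | AVG(total)
---------+-----------
Carol    | 1675.83   
Dave     | 1448.86   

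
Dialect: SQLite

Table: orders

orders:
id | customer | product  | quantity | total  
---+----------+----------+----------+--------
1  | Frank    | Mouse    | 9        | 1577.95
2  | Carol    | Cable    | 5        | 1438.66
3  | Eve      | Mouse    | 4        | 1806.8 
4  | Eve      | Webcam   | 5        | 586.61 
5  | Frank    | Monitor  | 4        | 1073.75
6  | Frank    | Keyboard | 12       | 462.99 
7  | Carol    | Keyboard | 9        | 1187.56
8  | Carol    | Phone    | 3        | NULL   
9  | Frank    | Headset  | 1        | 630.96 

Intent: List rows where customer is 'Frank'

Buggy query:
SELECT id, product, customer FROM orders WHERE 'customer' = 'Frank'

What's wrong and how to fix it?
Bug: Single quotes denote string literals in SQL; the column name is being compared as a constant string

Fix: Remove the quotes around the column name (or use double quotes for an identifier)

Corrected query:
SELECT id, product, customer FROM orders WHERE customer = 'Frank'

Result:
id | product  | customer
---+----------+---------
1  | Mouse    | Frank   
5  | Monitor  | Frank   
6  | Keyboard | Frank   
9  | Headset  | Frank   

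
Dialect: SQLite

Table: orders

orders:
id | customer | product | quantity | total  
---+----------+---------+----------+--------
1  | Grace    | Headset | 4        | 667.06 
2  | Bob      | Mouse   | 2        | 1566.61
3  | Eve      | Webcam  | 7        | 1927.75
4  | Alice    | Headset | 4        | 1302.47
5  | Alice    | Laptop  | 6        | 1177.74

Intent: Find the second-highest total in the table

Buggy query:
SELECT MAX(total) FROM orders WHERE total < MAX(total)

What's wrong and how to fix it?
Bug: The inner MAX is an aggregate inside WHERE, which is not allowed

Fix: Put the inner MAX in a scalar subquery

Corrected query:
SELECT MAX(total) FROM orders WHERE total < (SELECT MAX(total) FROM orders)

Result:
MAX(total)
----------
1566.61   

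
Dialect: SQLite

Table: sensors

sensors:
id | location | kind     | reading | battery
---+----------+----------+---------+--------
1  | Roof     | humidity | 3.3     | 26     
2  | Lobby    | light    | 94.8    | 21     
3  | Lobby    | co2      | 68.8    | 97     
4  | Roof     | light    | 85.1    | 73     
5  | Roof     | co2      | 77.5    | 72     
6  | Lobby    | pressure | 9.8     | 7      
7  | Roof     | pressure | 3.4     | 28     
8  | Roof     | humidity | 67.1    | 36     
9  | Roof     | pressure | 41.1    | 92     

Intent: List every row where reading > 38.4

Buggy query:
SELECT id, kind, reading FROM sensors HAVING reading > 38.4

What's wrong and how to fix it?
Bug: This is a non-aggregate query (no GROUP BY, no aggregates), so in SQLite the HAVING clause is invalid here; a row-level condition belongs in WHERE

Fix: Use WHERE for row-level filtering

Corrected query:
SELECT id, kind, reading FROM sensors WHERE reading > 38.4

Result:
id | kind     | reading
---+----------+--------
2  | light    | 94.8   
3  | co2      | 68.8   
4  | light    | 85.1   
5  | co2      | 77.5   
8  | humidity | 67.1   
9  | pressure | 41.1   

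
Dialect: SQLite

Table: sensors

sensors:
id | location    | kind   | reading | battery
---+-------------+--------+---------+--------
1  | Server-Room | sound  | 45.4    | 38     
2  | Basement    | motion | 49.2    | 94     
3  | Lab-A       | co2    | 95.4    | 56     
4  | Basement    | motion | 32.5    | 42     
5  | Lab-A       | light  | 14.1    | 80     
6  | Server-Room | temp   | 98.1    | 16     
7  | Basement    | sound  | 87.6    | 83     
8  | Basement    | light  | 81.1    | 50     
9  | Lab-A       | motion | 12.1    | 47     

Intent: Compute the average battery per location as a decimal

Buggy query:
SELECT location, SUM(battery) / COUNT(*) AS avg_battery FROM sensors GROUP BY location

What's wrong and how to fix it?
Bug: Both operands are integers, so '/' performs integer division and truncates

Fix: Multiply by 1.0 (or CAST to REAL) to force floating-point division

Corrected query:
SELECT location, SUM(battery) * 1.0 / COUNT(*) AS avg_battery FROM sensors GROUP BY location

Result:
location    | avg_battery
------------+------------
Basement    | 67.25      
Lab-A       | 61         
Server-Room | 27         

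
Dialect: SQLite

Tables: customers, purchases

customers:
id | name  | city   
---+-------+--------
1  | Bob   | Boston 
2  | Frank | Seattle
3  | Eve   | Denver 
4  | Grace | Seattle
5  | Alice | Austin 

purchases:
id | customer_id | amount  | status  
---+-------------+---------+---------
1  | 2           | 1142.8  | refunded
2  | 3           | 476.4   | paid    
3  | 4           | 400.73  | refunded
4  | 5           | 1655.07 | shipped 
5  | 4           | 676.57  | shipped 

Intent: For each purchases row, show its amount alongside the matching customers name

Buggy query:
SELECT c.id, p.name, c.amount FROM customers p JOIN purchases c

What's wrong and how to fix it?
Bug: JOIN with no ON clause produces a cartesian product; every purchases row pairs with every customers row

Fix: Specify the join condition linking the foreign key to the parent id

Corrected query:
SELECT c.id, p.name, c.amount FROM customers p JOIN purchases c ON c.customer_id = p.id

Result:
id | name  | amount 
---+-------+--------
1  | Frank | 1142.8 
2  | Eve   | 476.4  
3  | Grace | 400.73 
4  | Alice | 1655.07
5  | Grace | 676.57 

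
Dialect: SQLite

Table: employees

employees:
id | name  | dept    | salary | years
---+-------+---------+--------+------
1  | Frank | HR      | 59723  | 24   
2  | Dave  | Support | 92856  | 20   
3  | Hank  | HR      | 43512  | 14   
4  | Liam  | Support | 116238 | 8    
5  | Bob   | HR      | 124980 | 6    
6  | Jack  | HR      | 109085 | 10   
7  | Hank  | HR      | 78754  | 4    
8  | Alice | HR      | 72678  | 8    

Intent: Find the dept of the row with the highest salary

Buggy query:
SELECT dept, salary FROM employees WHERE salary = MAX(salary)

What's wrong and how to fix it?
Bug: WHERE is evaluated per row; an aggregate over the whole table isn't defined there

Fix: Wrap MAX in a scalar subquery so WHERE compares against a single value

Corrected query:
SELECT dept, salary FROM employees WHERE salary = (SELECT MAX(salary) FROM employees)

Result:
dept | salary
-----+-------
HR   | 124980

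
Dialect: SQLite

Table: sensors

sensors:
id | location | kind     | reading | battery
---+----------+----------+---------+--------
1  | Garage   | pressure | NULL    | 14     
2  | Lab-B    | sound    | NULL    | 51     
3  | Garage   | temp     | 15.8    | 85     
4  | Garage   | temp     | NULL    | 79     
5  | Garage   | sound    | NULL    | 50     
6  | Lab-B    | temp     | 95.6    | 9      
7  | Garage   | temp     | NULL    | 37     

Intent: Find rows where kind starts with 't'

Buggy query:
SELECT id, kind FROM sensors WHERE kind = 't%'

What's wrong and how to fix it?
Bug: Wildcards only work with LIKE; '=' treats '%' as a literal character

Fix: Use LIKE for wildcard pattern matching

Corrected query:
SELECT id, kind FROM sensors WHERE kind LIKE 't%'

Result:
id | kind
---+-----
3  | temp
4  | temp
6  | temp
7  | temp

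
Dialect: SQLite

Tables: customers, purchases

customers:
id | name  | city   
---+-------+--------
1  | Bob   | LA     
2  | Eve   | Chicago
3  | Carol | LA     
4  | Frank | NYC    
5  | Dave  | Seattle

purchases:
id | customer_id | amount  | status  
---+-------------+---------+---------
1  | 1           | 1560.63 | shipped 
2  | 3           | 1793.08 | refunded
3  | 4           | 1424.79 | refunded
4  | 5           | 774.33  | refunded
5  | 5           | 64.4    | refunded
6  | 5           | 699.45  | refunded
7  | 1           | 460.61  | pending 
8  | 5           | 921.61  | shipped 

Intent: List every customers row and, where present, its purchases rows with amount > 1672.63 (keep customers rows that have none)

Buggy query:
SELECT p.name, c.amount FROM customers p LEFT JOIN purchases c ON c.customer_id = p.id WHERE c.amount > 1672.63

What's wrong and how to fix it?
Bug: A WHERE condition on the right-hand table after LEFT JOIN drops unmatched parents

Fix: Put 'c.amount > 1672.63' in the JOIN's ON clause instead of WHERE

Corrected query:
SELECT p.name, c.amount FROM customers p LEFT JOIN purchases c ON c.customer_id = p.id AND c.amount > 1672.63

Result:
name  | amount 
------+--------
Bob   | NULL   
Eve   | NULL   
Carol | 1793.08
Frank | NULL   
Dave  | NULL   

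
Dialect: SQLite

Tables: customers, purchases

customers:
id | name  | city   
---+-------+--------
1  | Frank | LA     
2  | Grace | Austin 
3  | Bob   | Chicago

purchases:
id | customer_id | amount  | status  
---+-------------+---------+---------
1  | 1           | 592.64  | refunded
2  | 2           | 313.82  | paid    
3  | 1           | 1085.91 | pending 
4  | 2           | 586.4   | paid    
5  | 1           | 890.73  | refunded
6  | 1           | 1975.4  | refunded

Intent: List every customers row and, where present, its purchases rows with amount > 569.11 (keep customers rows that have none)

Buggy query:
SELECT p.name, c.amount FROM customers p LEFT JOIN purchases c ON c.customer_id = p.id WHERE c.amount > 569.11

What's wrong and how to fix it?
Bug: A WHERE condition on the right-hand table after LEFT JOIN drops unmatched parents

Fix: Move the right-table condition into the ON clause so unmatched parents are kept

Corrected query:
SELECT p.name, c.amount FROM customers p LEFT JOIN purchases c ON c.customer_id = p.id AND c.amount > 569.11

Result:
name  | amount 
------+--------
Frank | 592.64 
Frank | 890.73 
Frank | 1085.91
Frank | 1975.4 
Grace | 586.4  
Bob   | NULL   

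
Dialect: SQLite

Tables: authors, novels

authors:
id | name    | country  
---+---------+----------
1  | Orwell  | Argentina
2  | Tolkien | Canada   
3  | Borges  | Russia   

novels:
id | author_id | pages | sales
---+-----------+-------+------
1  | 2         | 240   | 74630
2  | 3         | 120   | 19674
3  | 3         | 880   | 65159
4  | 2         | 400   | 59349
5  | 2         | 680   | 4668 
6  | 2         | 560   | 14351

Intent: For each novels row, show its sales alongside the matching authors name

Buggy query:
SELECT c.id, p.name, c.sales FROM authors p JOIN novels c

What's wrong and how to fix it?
Bug: JOIN with no ON clause produces a cartesian product; every novels row pairs with every authors row

Fix: Specify the join condition linking the foreign key to the parent id

Corrected query:
SELECT c.id, p.name, c.sales FROM authors p JOIN novels c ON c.author_id = p.id

Result:
id | name    | sales
---+---------+------
1  | Tolkien | 74630
2  | Borges  | 19674
3  | Borges  | 65159
4  | Tolkien | 59349
5  | Tolkien | 4668 
6  | Tolkien | 14351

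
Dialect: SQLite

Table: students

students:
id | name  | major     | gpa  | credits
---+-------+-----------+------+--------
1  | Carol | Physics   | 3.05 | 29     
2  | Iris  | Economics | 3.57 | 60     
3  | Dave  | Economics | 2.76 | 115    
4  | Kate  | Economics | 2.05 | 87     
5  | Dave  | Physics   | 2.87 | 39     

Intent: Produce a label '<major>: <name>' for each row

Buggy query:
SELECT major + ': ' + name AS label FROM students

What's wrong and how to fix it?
Bug: SQLite uses || for string concatenation; + coerces text to numbers (yielding 0)

Fix: Use the || operator for string concatenation

Corrected query:
SELECT major || ': ' || name AS label FROM students

Result:
label          
---------------
Physics: Carol 
Economics: Iris
Economics: Dave
Economics: Kate
Physics: Dave  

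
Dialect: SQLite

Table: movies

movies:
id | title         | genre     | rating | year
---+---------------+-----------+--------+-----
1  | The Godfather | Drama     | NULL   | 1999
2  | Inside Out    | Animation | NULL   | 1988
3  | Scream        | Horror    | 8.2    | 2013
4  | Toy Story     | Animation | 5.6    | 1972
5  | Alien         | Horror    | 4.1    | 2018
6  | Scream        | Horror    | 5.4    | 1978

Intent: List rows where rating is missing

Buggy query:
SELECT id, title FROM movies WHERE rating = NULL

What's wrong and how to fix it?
Bug: Comparing to NULL with '=' never matches; NULL = NULL is unknown, not true

Fix: Use IS NULL to test for NULL

Corrected query:
SELECT id, title FROM movies WHERE rating IS NULL

Result:
id | title        
---+--------------
1  | The Godfather
2  | Inside Out   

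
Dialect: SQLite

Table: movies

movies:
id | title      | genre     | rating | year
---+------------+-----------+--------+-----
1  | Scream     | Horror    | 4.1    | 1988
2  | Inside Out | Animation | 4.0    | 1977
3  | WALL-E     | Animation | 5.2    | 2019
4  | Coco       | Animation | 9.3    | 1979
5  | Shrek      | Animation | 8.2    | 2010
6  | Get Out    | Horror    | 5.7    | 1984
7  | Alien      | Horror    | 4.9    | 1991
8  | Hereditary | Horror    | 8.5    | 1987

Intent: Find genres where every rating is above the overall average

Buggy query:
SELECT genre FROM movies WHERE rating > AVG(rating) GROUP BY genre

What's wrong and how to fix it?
Bug: WHERE evaluates per row before aggregation, so AVG() is unavailable

Fix: Compute the overall average in a scalar subquery and compare each group's MIN against it in HAVING

Corrected query:
SELECT genre FROM movies GROUP BY genre HAVING MIN(rating) > (SELECT AVG(rating) FROM movies)

Result:
(no rows)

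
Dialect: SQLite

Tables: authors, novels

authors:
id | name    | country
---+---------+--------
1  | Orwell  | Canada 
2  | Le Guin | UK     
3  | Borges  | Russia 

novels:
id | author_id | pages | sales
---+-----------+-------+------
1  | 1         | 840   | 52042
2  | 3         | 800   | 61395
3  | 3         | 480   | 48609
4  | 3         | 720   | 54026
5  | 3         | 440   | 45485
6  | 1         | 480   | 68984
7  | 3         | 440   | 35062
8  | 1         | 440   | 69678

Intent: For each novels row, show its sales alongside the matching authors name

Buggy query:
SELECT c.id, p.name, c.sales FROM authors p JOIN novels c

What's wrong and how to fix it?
Bug: JOIN with no ON clause produces a cartesian product; every novels row pairs with every authors row

Fix: Add ON c.author_id = p.id to the JOIN

Corrected query:
SELECT c.id, p.name, c.sales FROM authors p JOIN novels c ON c.author_id = p.id

Result:
id | name   | sales
---+--------+------
1  | Orwell | 52042
2  | Borges | 61395
3  | Borges | 48609
4  | Borges | 54026
5  | Borges | 45485
6  | Orwell | 68984
7  | Borges | 35062
8  | Orwell | 69678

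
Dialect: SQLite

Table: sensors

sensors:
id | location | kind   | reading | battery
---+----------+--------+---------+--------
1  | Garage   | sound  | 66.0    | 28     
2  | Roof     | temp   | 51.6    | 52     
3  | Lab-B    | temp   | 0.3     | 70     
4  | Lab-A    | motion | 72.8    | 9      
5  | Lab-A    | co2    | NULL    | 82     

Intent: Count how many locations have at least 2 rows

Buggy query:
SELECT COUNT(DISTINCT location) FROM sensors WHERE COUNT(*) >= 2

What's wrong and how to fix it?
Bug: COUNT(*) cannot appear in WHERE; the per-group count doesn't exist yet

Fix: Group first with HAVING COUNT(*) >= 2, then COUNT the resulting groups

Corrected query:
SELECT COUNT(*) FROM (SELECT location FROM sensors GROUP BY location HAVING COUNT(*) >= 2)

Result:
COUNT(*)
--------
1       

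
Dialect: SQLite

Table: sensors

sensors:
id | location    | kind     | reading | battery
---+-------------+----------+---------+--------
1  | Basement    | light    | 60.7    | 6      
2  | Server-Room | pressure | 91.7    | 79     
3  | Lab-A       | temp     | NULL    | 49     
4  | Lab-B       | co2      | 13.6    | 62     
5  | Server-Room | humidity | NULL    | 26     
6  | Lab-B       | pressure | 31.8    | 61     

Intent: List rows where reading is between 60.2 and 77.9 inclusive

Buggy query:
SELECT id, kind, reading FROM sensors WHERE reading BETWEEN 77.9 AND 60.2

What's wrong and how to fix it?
Bug: The bounds are reversed; BETWEEN a AND b requires a <= b to match anything

Fix: Swap the bounds so the smaller value comes first

Corrected query:
SELECT id, kind, reading FROM sensors WHERE reading BETWEEN 60.2 AND 77.9

Result:
id | kind  | reading
---+-------+--------
1  | light | 60.7   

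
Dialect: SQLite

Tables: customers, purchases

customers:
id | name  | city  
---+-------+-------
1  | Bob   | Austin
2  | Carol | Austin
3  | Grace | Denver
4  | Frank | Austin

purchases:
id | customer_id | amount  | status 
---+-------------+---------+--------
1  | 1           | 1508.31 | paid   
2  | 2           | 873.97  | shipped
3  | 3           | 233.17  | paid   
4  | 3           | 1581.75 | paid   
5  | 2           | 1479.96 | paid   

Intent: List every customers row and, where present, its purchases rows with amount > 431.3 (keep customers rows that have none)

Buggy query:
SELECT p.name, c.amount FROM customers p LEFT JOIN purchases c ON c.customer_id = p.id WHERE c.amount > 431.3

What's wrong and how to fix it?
Bug: A WHERE condition on the right-hand table after LEFT JOIN drops unmatched parents

Fix: Put 'c.amount > 431.3' in the JOIN's ON clause instead of WHERE

Corrected query:
SELECT p.name, c.amount FROM customers p LEFT JOIN purchases c ON c.customer_id = p.id AND c.amount > 431.3

Result:
name  | amount 
------+--------
Bob   | 1508.31
Carol | 873.97 
Carol | 1479.96
Grace | 1581.75
Frank | NULL   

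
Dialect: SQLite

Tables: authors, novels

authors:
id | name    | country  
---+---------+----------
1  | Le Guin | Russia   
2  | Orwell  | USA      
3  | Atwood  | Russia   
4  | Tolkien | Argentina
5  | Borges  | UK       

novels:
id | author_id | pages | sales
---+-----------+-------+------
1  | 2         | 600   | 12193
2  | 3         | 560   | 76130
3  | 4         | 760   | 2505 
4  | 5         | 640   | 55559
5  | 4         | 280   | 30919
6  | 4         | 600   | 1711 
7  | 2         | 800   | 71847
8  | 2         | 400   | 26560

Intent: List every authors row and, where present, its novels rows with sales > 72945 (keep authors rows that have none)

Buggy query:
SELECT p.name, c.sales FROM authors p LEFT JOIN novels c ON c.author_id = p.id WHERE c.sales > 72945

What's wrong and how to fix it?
Bug: A WHERE condition on the right-hand table after LEFT JOIN drops unmatched parents

Fix: Move the right-table condition into the ON clause so unmatched parents are kept

Corrected query:
SELECT p.name, c.sales FROM authors p LEFT JOIN novels c ON c.author_id = p.id AND c.sales > 72945

Result:
name    | sales
--------+------
Le Guin | NULL 
Orwell  | NULL 
Atwood  | 76130
Tolkien | NULL 
Borges  | NULL 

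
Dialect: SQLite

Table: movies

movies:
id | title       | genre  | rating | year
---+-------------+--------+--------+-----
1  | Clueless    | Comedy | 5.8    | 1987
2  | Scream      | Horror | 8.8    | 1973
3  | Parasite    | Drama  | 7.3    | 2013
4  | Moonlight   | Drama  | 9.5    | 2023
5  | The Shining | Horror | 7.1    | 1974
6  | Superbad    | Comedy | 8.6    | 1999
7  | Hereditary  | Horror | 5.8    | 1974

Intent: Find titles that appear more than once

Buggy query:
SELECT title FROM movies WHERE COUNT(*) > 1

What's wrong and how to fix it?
Bug: WHERE can't reference COUNT(*); aggregates are computed after WHERE

Fix: Group first, then use HAVING for the count condition

Corrected query:
SELECT title FROM movies GROUP BY title HAVING COUNT(*) > 1

Result:
(no rows)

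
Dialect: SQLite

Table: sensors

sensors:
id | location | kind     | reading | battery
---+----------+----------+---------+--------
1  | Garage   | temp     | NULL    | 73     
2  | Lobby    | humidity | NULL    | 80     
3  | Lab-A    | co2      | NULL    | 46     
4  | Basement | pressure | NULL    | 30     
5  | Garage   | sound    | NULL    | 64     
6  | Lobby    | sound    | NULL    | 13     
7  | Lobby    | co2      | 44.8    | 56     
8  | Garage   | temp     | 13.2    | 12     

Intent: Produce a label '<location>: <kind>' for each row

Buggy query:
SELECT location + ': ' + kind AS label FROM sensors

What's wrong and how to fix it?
Bug: '+' is numeric addition; on text columns SQLite converts them to 0 instead of concatenating

Fix: Replace + with || to concatenate text

Corrected query:
SELECT location || ': ' || kind AS label FROM sensors

Result:
label             
------------------
Garage: temp      
Lobby: humidity   
Lab-A: co2        
Basement: pressure
Garage: sound     
Lobby: sound      
Lobby: co2        
Garage: temp      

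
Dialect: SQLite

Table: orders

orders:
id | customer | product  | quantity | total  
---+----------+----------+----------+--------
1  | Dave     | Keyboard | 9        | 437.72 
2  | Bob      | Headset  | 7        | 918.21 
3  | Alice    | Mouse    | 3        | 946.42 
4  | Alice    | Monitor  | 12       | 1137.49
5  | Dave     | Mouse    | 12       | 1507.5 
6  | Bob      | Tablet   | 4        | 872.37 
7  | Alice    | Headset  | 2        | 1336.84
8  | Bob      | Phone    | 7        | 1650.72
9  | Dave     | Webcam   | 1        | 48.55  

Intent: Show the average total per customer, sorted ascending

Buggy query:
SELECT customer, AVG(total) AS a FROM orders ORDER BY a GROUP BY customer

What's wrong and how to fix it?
Bug: GROUP BY must precede ORDER BY

Fix: Reorder: SELECT … FROM … GROUP BY … ORDER BY …

Corrected query:
SELECT customer, AVG(total) AS a FROM orders GROUP BY customer ORDER BY a

Result:
customer | a      
---------+--------
Dave     | 664.59 
Alice    | 1140.25
Bob      | 1147.1 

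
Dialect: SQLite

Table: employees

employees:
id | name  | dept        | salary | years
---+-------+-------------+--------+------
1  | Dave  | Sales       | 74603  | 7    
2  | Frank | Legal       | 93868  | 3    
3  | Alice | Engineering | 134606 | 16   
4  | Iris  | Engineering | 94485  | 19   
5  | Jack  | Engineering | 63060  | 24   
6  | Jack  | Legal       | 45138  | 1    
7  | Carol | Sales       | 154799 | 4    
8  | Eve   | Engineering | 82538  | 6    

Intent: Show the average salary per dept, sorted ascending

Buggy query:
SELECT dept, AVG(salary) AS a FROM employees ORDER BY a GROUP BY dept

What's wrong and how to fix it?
Bug: ORDER BY appears before GROUP BY; SQL clause order requires GROUP BY first

Fix: Move ORDER BY to the end, after GROUP BY

Corrected query:
SELECT dept, AVG(salary) AS a FROM employees GROUP BY dept ORDER BY a

Result:
dept        | a       
------------+---------
Legal       | 69503   
Engineering | 93672.25
Sales       | 114701  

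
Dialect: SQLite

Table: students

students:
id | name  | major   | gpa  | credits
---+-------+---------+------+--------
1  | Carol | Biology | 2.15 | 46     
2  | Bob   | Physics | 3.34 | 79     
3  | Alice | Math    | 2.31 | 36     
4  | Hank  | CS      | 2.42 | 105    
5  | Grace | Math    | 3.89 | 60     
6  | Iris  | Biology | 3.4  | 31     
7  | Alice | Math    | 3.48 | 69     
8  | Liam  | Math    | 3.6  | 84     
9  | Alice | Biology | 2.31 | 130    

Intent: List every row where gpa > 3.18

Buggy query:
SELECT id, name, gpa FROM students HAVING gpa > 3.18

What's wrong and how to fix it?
Bug: This is a non-aggregate query (no GROUP BY, no aggregates), so in SQLite the HAVING clause is invalid here; a row-level condition belongs in WHERE

Fix: Replace HAVING with WHERE since the condition applies to individual rows

Corrected query:
SELECT id, name, gpa FROM students WHERE gpa > 3.18

Result:
id | name  | gpa 
---+-------+-----
2  | Bob   | 3.34
5  | Grace | 3.89
6  | Iris  | 3.4 
7  | Alice | 3.48
8  | Liam  | 3.6 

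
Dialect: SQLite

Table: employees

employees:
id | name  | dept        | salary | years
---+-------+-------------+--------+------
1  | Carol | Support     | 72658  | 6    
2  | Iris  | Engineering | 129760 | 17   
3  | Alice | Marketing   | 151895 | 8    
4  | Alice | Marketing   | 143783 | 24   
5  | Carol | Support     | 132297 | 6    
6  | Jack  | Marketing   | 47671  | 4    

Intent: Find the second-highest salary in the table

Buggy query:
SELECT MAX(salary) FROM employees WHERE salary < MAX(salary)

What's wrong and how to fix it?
Bug: The inner MAX is an aggregate inside WHERE, which is not allowed

Fix: Put the inner MAX in a scalar subquery

Corrected query:
SELECT MAX(salary) FROM employees WHERE salary < (SELECT MAX(salary) FROM employees)

Result:
MAX(salary)
-----------
143783     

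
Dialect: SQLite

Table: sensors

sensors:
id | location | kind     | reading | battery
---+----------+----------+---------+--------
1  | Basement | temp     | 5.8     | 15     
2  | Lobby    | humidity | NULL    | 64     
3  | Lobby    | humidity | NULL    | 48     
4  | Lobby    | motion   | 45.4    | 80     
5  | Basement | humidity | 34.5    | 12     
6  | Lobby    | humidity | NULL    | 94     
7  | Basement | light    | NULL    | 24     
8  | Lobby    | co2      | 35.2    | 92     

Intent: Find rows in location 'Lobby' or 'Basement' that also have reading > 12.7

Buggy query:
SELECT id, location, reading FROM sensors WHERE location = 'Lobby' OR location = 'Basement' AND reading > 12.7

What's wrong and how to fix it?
Bug: Without parentheses, AND is evaluated before OR, so the reading filter only applies to the 'Basement' branch

Fix: Group the OR with parentheses (or use IN), then AND the threshold

Corrected query:
SELECT id, location, reading FROM sensors WHERE (location = 'Lobby' OR location = 'Basement') AND reading > 12.7

Result:
id | location | reading
---+----------+--------
4  | Lobby    | 45.4   
5  | Basement | 34.5   
8  | Lobby    | 35.2   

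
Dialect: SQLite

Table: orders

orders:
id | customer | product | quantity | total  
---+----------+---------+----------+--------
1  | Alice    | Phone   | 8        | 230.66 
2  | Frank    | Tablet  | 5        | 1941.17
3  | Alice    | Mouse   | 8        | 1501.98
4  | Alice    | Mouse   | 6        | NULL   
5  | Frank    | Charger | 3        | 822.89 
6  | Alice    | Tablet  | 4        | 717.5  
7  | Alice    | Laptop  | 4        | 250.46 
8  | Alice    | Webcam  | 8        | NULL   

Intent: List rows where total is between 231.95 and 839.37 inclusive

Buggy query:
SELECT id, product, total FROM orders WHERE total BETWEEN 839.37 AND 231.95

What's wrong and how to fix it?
Bug: The bounds are reversed; BETWEEN a AND b requires a <= b to match anything

Fix: Swap the bounds so the smaller value comes first

Corrected query:
SELECT id, product, total FROM orders WHERE total BETWEEN 231.95 AND 839.37

Result:
id | product | total 
---+---------+-------
5  | Charger | 822.89
6  | Tablet  | 717.5 
7  | Laptop  | 250.46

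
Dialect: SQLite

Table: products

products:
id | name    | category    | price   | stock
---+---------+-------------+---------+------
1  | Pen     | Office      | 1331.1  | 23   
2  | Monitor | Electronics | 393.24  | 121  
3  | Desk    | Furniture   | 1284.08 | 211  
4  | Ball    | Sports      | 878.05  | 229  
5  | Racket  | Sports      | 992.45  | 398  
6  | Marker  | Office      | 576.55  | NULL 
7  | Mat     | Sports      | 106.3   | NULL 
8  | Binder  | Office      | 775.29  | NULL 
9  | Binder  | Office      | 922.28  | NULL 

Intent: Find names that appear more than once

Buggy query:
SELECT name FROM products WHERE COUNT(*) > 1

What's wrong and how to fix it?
Bug: WHERE can't reference COUNT(*); aggregates are computed after WHERE

Fix: GROUP BY name, then filter groups with HAVING COUNT(*) > 1

Corrected query:
SELECT name FROM products GROUP BY name HAVING COUNT(*) > 1

Result:
name  
------
Binder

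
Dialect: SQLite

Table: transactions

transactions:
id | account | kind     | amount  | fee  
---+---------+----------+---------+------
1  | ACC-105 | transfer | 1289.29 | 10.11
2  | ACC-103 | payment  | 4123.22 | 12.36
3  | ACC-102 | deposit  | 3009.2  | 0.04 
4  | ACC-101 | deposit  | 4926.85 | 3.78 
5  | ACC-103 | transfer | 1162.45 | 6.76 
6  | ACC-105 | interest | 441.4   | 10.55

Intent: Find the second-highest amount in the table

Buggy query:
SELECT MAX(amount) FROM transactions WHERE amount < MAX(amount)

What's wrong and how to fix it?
Bug: MAX(amount) on the right of the comparison is an aggregate-in-WHERE error

Fix: Compute the overall MAX in a subquery, then take MAX of rows below it

Corrected query:
SELECT MAX(amount) FROM transactions WHERE amount < (SELECT MAX(amount) FROM transactions)

Result:
MAX(amount)
-----------
4123.22    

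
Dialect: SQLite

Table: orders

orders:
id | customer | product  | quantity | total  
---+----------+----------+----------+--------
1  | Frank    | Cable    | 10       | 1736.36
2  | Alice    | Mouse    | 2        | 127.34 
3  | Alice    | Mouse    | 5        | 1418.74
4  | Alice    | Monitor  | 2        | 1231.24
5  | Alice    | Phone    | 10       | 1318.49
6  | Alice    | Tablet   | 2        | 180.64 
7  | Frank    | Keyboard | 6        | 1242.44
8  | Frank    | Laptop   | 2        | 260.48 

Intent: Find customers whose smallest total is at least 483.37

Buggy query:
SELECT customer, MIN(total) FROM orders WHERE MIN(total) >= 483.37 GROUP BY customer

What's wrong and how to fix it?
Bug: MIN() in WHERE is a misuse of aggregate

Fix: Replace WHERE with HAVING after the GROUP BY

Corrected query:
SELECT customer, MIN(total) FROM orders GROUP BY customer HAVING MIN(total) >= 483.37

Result:
(no rows)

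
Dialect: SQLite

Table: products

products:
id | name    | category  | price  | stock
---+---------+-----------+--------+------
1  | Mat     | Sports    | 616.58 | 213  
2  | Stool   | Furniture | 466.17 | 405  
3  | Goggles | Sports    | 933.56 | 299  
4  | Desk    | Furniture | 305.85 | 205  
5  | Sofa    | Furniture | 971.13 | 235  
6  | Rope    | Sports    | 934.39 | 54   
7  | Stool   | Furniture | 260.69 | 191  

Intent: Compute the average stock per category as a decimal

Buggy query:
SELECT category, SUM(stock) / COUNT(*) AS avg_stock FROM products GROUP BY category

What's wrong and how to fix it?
Bug: SUM(stock) and COUNT(*) are both integers; the division truncates the fractional part

Fix: Multiply by 1.0 (or CAST to REAL) to force floating-point division

Corrected query:
SELECT category, SUM(stock) * 1.0 / COUNT(*) AS avg_stock FROM products GROUP BY category

Result:
category  | avg_stock 
----------+-----------
Furniture | 259       
Sports    | 188.666667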